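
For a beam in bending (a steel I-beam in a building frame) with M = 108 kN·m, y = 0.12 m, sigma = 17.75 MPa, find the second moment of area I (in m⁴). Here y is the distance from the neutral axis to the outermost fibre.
Model: a beam in bending, so sigma = (M·y) / I.
Solve for I: I = (M·y) / sigma.
Convert to SI units:
  M = 108 kN·m = 108000 N·m
  sigma = 17.75 MPa = 1.775 × 10⁷ Pa
Substitute:
  I = (108000 × 0.12) / (1.775 × 10⁷)
  I = 0.0007301 m⁴
Final answer: I = 0.0007301 m⁴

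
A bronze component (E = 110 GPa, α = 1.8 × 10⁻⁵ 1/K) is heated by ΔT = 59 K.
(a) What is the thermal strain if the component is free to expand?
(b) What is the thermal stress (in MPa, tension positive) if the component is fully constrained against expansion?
(a) Free thermal strain ε_th = α·ΔT = (1.8 × 10⁻⁵) × 59 = 0.001062
(b) Fully constrained, the expansion is suppressed, so σ = -E·α·ΔT. Convert E = 110 GPa = 1.1 × 10¹¹ Pa.
  σ = -(1.1 × 10¹¹) × (1.8 × 10⁻⁵) × 59 = -1.168 × 10⁸ Pa = -116.8 MPa (compressive)
Final answer: (a) ε_th = 0.001062, (b) σ = -116.8 MPa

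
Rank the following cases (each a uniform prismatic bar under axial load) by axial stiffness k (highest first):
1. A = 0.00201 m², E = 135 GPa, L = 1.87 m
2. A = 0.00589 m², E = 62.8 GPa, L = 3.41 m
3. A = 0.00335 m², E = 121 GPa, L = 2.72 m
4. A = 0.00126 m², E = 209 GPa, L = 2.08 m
Model: a uniform prismatic bar under axial load, so k = (A·E) / L (SI units).
  Case 1: k = (0.00201 × (1.35 × 10¹¹)) / 1.87 = 1.451 × 10⁸ N/m = 145.1 MN/m
  Case 2: k = (0.00589 × (6.28 × 10¹⁰)) / 3.41 = 1.085 × 10⁸ N/m = 108.5 MN/m
  Case 3: k = (0.00335 × (1.21 × 10¹¹)) / 2.72 = 1.49 × 10⁸ N/m = 149 MN/m
  Case 4: k = (0.00126 × (2.09 × 10¹¹)) / 2.08 = 1.266 × 10⁸ N/m = 126.6 MN/m
Ordering: 149 MN/m (case 3) > 145.1 MN/m (case 1) > 126.6 MN/m (case 4) > 108.5 MN/m (case 2)
Final answer: 3, 1, 4, 2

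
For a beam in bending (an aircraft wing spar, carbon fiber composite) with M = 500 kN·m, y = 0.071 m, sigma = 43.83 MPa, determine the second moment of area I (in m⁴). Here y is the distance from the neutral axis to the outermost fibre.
Model: a beam in bending, so sigma = (M·y) / I.
Solve for I: I = (M·y) / sigma.
Convert to SI units:
  M = 500 kN·m = 500000 N·m
  sigma = 43.83 MPa = 4.383 × 10⁷ Pa
Substitute:
  I = (500000 × 0.071) / (4.383 × 10⁷)
  I = 0.0008099 m⁴
Final answer: I = 0.0008099 m⁴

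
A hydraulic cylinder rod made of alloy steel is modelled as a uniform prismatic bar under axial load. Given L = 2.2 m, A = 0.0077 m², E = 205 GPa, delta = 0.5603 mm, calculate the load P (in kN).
Model: a uniform prismatic bar under axial load, so delta = (P·L) / (A·E).
Solve for P: P = (delta·A·E) / L.
Convert to SI units:
  E = 205 GPa = 2.05 × 10¹¹ Pa
  delta = 0.5603 mm = 0.0005603 m
Substitute:
  P = (0.0005603 × 0.0077 × (2.05 × 10¹¹)) / 2.2
  P = 402000 N
Convert: P = 402000 N = 402 kN
Final answer: P = 402 kN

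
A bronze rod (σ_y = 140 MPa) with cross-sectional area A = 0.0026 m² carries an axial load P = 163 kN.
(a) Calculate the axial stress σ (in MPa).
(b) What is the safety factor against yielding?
(a) Axial stress σ = P/A. Convert P = 163 kN = 163000 N.
  σ = 163000 / 0.0026 = 6.269 × 10⁷ Pa = 62.69 MPa
(b) Safety factor SF = σ_y/σ = 140 / 62.69 = 2.233
Final answer: (a) σ = 62.69 MPa, (b) SF = 2.233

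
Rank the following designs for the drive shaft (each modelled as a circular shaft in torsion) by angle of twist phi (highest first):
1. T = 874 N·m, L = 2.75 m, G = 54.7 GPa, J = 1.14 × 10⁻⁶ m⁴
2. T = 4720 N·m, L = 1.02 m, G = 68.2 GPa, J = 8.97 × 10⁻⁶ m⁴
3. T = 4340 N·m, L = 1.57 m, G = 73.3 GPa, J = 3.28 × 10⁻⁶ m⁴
Model: a circular shaft in torsion, so phi = (T·L) / (G·J) (SI units).
  Case 1: phi = (874 × 2.75) / ((5.47 × 10¹⁰) × (1.14 × 10⁻⁶)) = 0.03854 rad = 2.208°
  Case 2: phi = (4720 × 1.02) / ((6.82 × 10¹⁰) × (8.97 × 10⁻⁶)) = 0.00787 rad = 0.4509°
  Case 3: phi = (4340 × 1.57) / ((7.33 × 10¹⁰) × (3.28 × 10⁻⁶)) = 0.02834 rad = 1.624°
Ordering: 2.208° (case 1) > 1.624° (case 3) > 0.4509° (case 2)
Final answer: 1, 3, 2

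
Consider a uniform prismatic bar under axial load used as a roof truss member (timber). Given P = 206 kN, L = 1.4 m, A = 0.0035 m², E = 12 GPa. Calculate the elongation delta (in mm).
Model: a uniform prismatic bar under axial load, so delta = (P·L) / (A·E).
Convert to SI units:
  P = 206 kN = 206000 N
  E = 12 GPa = 1.2 × 10¹⁰ Pa
Substitute:
  delta = (206000 × 1.4) / (0.0035 × (1.2 × 10¹⁰))
  delta = 0.006867 m
Convert: delta = 0.006867 m = 6.867 mm
Final answer: delta = 6.867 mm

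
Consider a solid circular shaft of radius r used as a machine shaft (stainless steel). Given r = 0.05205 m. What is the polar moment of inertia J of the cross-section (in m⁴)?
Model: a solid circular shaft of radius r, so J = (π·r^4) / 2.
Substitute:
  J = (π × 0.05205^4) / 2
  J = 1.153 × 10⁻⁵ m⁴
Final answer: J = 1.153 × 10⁻⁵ m⁴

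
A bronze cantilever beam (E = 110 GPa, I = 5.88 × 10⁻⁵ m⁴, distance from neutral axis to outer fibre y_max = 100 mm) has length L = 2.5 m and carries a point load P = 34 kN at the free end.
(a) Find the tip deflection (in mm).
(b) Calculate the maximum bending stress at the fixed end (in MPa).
(a) Tip deflection of a cantilever with an end point load: δ = P·L^3 / (3·E·I). Convert P = 34 kN = 34000 N, E = 110 GPa = 1.1 × 10¹¹ Pa.
  δ = (34000 × 2.5^3) / (3 × (1.1 × 10¹¹) × (5.88 × 10⁻⁵)) = 0.02738 m = 27.38 mm
(b) Maximum bending moment at the fixed end: M = P·L = 34000 × 2.5 = 85000 N·m. Convert y_max = 100 mm = 0.1 m.
  σ = M·y_max / I = (85000 × 0.1) / (5.88 × 10⁻⁵) = 1.446 × 10⁸ Pa = 144.6 MPa
Final answer: (a) δ = 27.38 mm, (b) σ = 144.6 MPa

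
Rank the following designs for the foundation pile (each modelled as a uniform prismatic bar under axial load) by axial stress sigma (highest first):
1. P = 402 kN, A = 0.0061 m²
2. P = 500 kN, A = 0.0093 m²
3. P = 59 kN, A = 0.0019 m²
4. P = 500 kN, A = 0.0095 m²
Model: a uniform prismatic bar under axial load, so sigma = P / A (SI units).
  Case 1: sigma = 402000 / 0.0061 = 6.59 × 10⁷ Pa = 65.9 MPa
  Case 2: sigma = 500000 / 0.0093 = 5.376 × 10⁷ Pa = 53.76 MPa
  Case 3: sigma = 59000 / 0.0019 = 3.105 × 10⁷ Pa = 31.05 MPa
  Case 4: sigma = 500000 / 0.0095 = 5.263 × 10⁷ Pa = 52.63 MPa
Ordering: 65.9 MPa (case 1) > 53.76 MPa (case 2) > 52.63 MPa (case 4) > 31.05 MPa (case 3)
Final answer: 1, 2, 4, 3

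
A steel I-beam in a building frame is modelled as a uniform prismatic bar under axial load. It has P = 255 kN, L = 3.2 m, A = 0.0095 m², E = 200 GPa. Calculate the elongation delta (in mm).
Model: a uniform prismatic bar under axial load, so delta = (P·L) / (A·E).
Convert to SI units:
  P = 255 kN = 255000 N
  E = 200 GPa = 2 × 10¹¹ Pa
Substitute:
  delta = (255000 × 3.2) / (0.0095 × (2 × 10¹¹))
  delta = 0.0004295 m
Convert: delta = 0.0004295 m = 0.4295 mm
Final answer: delta = 0.4295 mm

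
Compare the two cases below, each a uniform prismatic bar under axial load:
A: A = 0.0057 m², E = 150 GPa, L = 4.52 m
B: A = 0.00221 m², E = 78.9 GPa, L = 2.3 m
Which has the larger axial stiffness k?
Model: a uniform prismatic bar under axial load, so k = (A·E) / L (SI units).
  A: k = (0.0057 × (1.5 × 10¹¹)) / 4.52 = 1.892 × 10⁸ N/m = 189.2 MN/m
  B: k = (0.00221 × (7.89 × 10¹⁰)) / 2.3 = 7.581 × 10⁷ N/m = 75.81 MN/m
189.2 MN/m > 75.81 MN/m, so A is larger.
Final answer: A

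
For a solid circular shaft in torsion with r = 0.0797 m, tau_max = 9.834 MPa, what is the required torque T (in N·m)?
Model: a solid circular shaft in torsion, so tau_max = (2·T) / (π·r^3).
Solve for T: T = (π·tau_max·r^3) / 2.
Convert to SI units:
  tau_max = 9.834 MPa = 9.834 × 10⁶ Pa
Substitute:
  T = (π × (9.834 × 10⁶) × 0.0797^3) / 2
  T = 7820 N·m
Final answer: T = 7820 N·m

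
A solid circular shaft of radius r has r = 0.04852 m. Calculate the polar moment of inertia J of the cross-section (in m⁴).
Model: a solid circular shaft of radius r, so J = (π·r^4) / 2.
Substitute:
  J = (π × 0.04852^4) / 2
  J = 8.706 × 10⁻⁶ m⁴
Final answer: J = 8.706 × 10⁻⁶ m⁴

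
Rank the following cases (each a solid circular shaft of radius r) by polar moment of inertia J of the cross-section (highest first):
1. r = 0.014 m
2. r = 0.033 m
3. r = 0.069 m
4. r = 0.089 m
Model: a solid circular shaft of radius r, so J = (π·r^4) / 2 (SI units).
  Case 1: J = (π × 0.014^4) / 2 = 6.034 × 10⁻⁸ m⁴
  Case 2: J = (π × 0.033^4) / 2 = 1.863 × 10⁻⁶ m⁴
  Case 3: J = (π × 0.069^4) / 2 = 3.561 × 10⁻⁵ m⁴
  Case 4: J = (π × 0.089^4) / 2 = 9.856 × 10⁻⁵ m⁴
Ordering: 9.856 × 10⁻⁵ m⁴ (case 4) > 3.561 × 10⁻⁵ m⁴ (case 3) > 1.863 × 10⁻⁶ m⁴ (case 2) > 6.034 × 10⁻⁸ m⁴ (case 1)
Final answer: 4, 3, 2, 1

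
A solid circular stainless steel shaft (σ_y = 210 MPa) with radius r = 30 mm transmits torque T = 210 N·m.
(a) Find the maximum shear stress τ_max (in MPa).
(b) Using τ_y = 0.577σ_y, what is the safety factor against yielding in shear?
(a) For a solid circular shaft, τ_max = T·r/J with J = π·r^4/2, i.e. τ_max = 2·T / (π·r^3). Convert r = 30 mm = 0.03 m.
  τ_max = (2 × 210) / (π × 0.03^3) = 4.951 × 10⁶ Pa = 4.951 MPa
(b) τ_y = 0.577 × 210 = 121.17 MPa
  SF = τ_y/τ_max = 121.17 / 4.951 = 24.47
Final answer: (a) τ_max = 4.951 MPa, (b) SF = 24.47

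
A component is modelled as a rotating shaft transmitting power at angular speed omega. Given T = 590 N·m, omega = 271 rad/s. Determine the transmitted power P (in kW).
Model: a rotating shaft transmitting power at angular speed omega, so P = T·omega.
Substitute:
  P = 590 × 271
  P = 159900 W
Convert: P = 159900 W = 159.9 kW
Final answer: P = 159.9 kW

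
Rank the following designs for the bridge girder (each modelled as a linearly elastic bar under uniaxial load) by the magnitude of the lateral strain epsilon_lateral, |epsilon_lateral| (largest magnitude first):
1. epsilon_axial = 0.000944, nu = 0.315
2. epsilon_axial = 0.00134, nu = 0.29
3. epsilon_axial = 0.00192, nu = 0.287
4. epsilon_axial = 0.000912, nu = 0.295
Model: a linearly elastic bar under uniaxial load, so epsilon_lateral = -nu·epsilon_axial (SI units).
  Case 1: epsilon_lateral = -(0.315 × 0.000944) = -0.0002974
  Case 2: epsilon_lateral = -(0.29 × 0.00134) = -0.0003886
  Case 3: epsilon_lateral = -(0.287 × 0.00192) = -0.000551
  Case 4: epsilon_lateral = -(0.295 × 0.000912) = -0.000269
Ordering by |epsilon_lateral|: 0.000551 (case 3) > 0.0003886 (case 2) > 0.0002974 (case 1) > 0.000269 (case 4)
Final answer: 3, 2, 1, 4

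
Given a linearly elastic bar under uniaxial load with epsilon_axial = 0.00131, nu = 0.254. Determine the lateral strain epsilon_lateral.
Model: a linearly elastic bar under uniaxial load, so epsilon_lateral = -nu·epsilon_axial.
Substitute:
  epsilon_lateral = -(0.254 × 0.00131)
  epsilon_lateral = -0.0003327
Final answer: epsilon_lateral = -0.0003327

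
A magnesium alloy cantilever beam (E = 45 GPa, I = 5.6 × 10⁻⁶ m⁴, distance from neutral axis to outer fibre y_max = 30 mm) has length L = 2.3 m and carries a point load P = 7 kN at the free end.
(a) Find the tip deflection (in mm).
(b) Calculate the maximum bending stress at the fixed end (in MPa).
(a) Tip deflection of a cantilever with an end point load: δ = P·L^3 / (3·E·I). Convert P = 7 kN = 7000 N, E = 45 GPa = 4.5 × 10¹⁰ Pa.
  δ = (7000 × 2.3^3) / (3 × (4.5 × 10¹⁰) × (5.6 × 10⁻⁶)) = 0.1127 m = 112.7 mm
(b) Maximum bending moment at the fixed end: M = P·L = 7000 × 2.3 = 16100 N·m. Convert y_max = 30 mm = 0.03 m.
  σ = M·y_max / I = (16100 × 0.03) / (5.6 × 10⁻⁶) = 8.625 × 10⁷ Pa = 86.25 MPa
Final answer: (a) δ = 112.7 mm, (b) σ = 86.25 MPa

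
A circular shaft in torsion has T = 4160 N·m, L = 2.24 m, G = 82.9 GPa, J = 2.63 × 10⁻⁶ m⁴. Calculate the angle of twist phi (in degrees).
Model: a circular shaft in torsion, so phi = (T·L) / (G·J).
Convert to SI units:
  G = 82.9 GPa = 8.29 × 10¹⁰ Pa
Substitute:
  phi = (4160 × 2.24) / ((8.29 × 10¹⁰) × (2.63 × 10⁻⁶))
  phi = 0.04274 rad
Convert to degrees: phi = 0.04274 × 180/π = 2.449°
Final answer: phi = 2.449°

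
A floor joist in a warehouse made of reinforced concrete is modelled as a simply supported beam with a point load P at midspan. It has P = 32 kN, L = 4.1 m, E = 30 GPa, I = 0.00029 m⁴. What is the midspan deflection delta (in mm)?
Model: a simply supported beam with a point load P at midspan, so delta = (P·L^3) / (48·E·I).
Convert to SI units:
  P = 32 kN = 32000 N
  E = 30 GPa = 3 × 10¹⁰ Pa
Substitute:
  delta = (32000 × 4.1^3) / (48 × (3 × 10¹⁰) × 0.00029)
  delta = 0.005281 m
Convert: delta = 0.005281 m = 5.281 mm
Final answer: delta = 5.281 mm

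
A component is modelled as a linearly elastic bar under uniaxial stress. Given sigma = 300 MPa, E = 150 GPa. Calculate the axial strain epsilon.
Model: a linearly elastic bar under uniaxial stress, so epsilon = sigma / E.
Convert to SI units:
  sigma = 300 MPa = 3 × 10⁸ Pa
  E = 150 GPa = 1.5 × 10¹¹ Pa
Substitute:
  epsilon = (3 × 10⁸) / (1.5 × 10¹¹)
  epsilon = 0.002
Final answer: epsilon = 0.002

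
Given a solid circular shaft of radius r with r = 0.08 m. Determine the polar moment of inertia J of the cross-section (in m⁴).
Model: a solid circular shaft of radius r, so J = (π·r^4) / 2.
Substitute:
  J = (π × 0.08^4) / 2
  J = 6.434 × 10⁻⁵ m⁴
Final answer: J = 6.434 × 10⁻⁵ m⁴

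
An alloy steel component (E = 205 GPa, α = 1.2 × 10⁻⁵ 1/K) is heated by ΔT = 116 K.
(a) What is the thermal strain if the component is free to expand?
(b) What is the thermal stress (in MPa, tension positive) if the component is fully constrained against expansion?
(a) Free thermal strain ε_th = α·ΔT = (1.2 × 10⁻⁵) × 116 = 0.001392
(b) Fully constrained, the expansion is suppressed, so σ = -E·α·ΔT. Convert E = 205 GPa = 2.05 × 10¹¹ Pa.
  σ = -(2.05 × 10¹¹) × (1.2 × 10⁻⁵) × 116 = -2.854 × 10⁸ Pa = -285.4 MPa (compressive)
Final answer: (a) ε_th = 0.001392, (b) σ = -285.4 MPa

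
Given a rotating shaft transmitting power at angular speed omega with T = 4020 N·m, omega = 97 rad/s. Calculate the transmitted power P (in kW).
Model: a rotating shaft transmitting power at angular speed omega, so P = T·omega.
Substitute:
  P = 4020 × 97
  P = 389900 W
Convert: P = 389900 W = 389.9 kW
Final answer: P = 389.9 kW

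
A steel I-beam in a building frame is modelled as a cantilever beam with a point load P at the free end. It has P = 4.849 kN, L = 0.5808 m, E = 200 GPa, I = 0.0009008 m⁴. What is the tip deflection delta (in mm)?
Model: a cantilever beam with a point load P at the free end, so delta = (P·L^3) / (3·E·I).
Convert to SI units:
  P = 4.849 kN = 4849 N
  E = 200 GPa = 2 × 10¹¹ Pa
Substitute:
  delta = (4849 × 0.5808^3) / (3 × (2 × 10¹¹) × 0.0009008)
  delta = 1.758 × 10⁻⁶ m
Convert: delta = 1.758 × 10⁻⁶ m = 0.001758 mm
Final answer: delta = 0.001758 mm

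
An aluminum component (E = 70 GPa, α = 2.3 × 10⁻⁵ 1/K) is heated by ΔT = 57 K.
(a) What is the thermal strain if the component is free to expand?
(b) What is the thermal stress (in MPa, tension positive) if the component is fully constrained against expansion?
(a) Free thermal strain ε_th = α·ΔT = (2.3 × 10⁻⁵) × 57 = 0.001311
(b) Fully constrained, the expansion is suppressed, so σ = -E·α·ΔT. Convert E = 70 GPa = 7 × 10¹⁰ Pa.
  σ = -(7 × 10¹⁰) × (2.3 × 10⁻⁵) × 57 = -9.177 × 10⁷ Pa = -91.77 MPa (compressive)
Final answer: (a) ε_th = 0.001311, (b) σ = -91.77 MPa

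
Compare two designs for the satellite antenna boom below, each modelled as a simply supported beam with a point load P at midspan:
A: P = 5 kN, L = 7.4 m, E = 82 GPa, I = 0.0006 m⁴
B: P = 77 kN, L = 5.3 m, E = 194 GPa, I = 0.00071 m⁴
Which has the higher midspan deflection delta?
Model: a simply supported beam with a point load P at midspan, so delta = (P·L^3) / (48·E·I) (SI units).
  A: delta = (5000 × 7.4^3) / (48 × (8.2 × 10¹⁰) × 0.0006) = 0.0008579 m = 0.8579 mm
  B: delta = (77000 × 5.3^3) / (48 × (1.94 × 10¹¹) × 0.00071) = 0.001734 m = 1.734 mm
1.734 mm > 0.8579 mm, so B is larger.
Final answer: B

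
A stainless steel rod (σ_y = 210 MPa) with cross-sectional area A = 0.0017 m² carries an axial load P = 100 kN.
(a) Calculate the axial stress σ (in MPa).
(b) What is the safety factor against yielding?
(a) Axial stress σ = P/A. Convert P = 100 kN = 100000 N.
  σ = 100000 / 0.0017 = 5.882 × 10⁷ Pa = 58.82 MPa
(b) Safety factor SF = σ_y/σ = 210 / 58.82 = 3.57
Final answer: (a) σ = 58.82 MPa, (b) SF = 3.57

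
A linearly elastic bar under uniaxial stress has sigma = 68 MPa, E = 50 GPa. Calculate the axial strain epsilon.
Model: a linearly elastic bar under uniaxial stress, so epsilon = sigma / E.
Convert to SI units:
  sigma = 68 MPa = 6.8 × 10⁷ Pa
  E = 50 GPa = 5 × 10¹⁰ Pa
Substitute:
  epsilon = (6.8 × 10⁷) / (5 × 10¹⁰)
  epsilon = 0.00136
Final answer: epsilon = 0.00136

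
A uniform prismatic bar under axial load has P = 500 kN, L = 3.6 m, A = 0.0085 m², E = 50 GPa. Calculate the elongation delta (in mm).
Model: a uniform prismatic bar under axial load, so delta = (P·L) / (A·E).
Convert to SI units:
  P = 500 kN = 500000 N
  E = 50 GPa = 5 × 10¹⁰ Pa
Substitute:
  delta = (500000 × 3.6) / (0.0085 × (5 × 10¹⁰))
  delta = 0.004235 m
Convert: delta = 0.004235 m = 4.235 mm
Final answer: delta = 4.235 mm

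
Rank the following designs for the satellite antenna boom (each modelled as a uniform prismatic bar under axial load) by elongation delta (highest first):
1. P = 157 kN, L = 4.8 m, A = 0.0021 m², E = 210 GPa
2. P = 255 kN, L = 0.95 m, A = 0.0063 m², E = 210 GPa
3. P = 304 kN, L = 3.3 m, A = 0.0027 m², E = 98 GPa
Model: a uniform prismatic bar under axial load, so delta = (P·L) / (A·E) (SI units).
  Case 1: delta = (157000 × 4.8) / (0.0021 × (2.1 × 10¹¹)) = 0.001709 m = 1.709 mm
  Case 2: delta = (255000 × 0.95) / (0.0063 × (2.1 × 10¹¹)) = 0.0001831 m = 0.1831 mm
  Case 3: delta = (304000 × 3.3) / (0.0027 × (9.8 × 10¹⁰)) = 0.003791 m = 3.791 mm
Ordering: 3.791 mm (case 3) > 1.709 mm (case 1) > 0.1831 mm (case 2)
Final answer: 3, 1, 2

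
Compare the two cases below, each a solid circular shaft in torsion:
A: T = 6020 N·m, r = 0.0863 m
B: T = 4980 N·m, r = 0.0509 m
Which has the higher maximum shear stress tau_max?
Model: a solid circular shaft in torsion, so tau_max = (2·T) / (π·r^3) (SI units).
  A: tau_max = (2 × 6020) / (π × 0.0863^3) = 5.963 × 10⁶ Pa = 5.963 MPa
  B: tau_max = (2 × 4980) / (π × 0.0509^3) = 2.404 × 10⁷ Pa = 24.04 MPa
24.04 MPa > 5.963 MPa, so B is larger.
Final answer: B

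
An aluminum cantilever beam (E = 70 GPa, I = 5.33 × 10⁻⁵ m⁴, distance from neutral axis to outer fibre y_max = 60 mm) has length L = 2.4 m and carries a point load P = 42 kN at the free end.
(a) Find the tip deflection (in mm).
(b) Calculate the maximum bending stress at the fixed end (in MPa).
(a) Tip deflection of a cantilever with an end point load: δ = P·L^3 / (3·E·I). Convert P = 42 kN = 42000 N, E = 70 GPa = 7 × 10¹⁰ Pa.
  δ = (42000 × 2.4^3) / (3 × (7 × 10¹⁰) × (5.33 × 10⁻⁵)) = 0.05187 m = 51.87 mm
(b) Maximum bending moment at the fixed end: M = P·L = 42000 × 2.4 = 100800 N·m. Convert y_max = 60 mm = 0.06 m.
  σ = M·y_max / I = (100800 × 0.06) / (5.33 × 10⁻⁵) = 1.135 × 10⁸ Pa = 113.5 MPa
Final answer: (a) δ = 51.87 mm, (b) σ = 113.5 MPa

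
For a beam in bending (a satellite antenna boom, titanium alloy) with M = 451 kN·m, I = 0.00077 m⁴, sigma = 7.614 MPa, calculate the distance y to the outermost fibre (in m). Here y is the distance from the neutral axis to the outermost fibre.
Model: a beam in bending, so sigma = (M·y) / I.
Solve for y: y = (sigma·I) / M.
Convert to SI units:
  M = 451 kN·m = 451000 N·m
  sigma = 7.614 MPa = 7.614 × 10⁶ Pa
Substitute:
  y = ((7.614 × 10⁶) × 0.00077) / 451000
  y = 0.013 m
Final answer: y = 0.013 m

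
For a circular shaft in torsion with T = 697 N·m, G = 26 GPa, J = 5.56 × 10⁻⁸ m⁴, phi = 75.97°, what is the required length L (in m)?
Model: a circular shaft in torsion, so phi = (T·L) / (G·J).
Solve for L: L = (phi·G·J) / T.
Convert to SI units:
  G = 26 GPa = 2.6 × 10¹⁰ Pa
  phi = 75.97° = 1.326 rad
Substitute:
  L = (1.326 × (2.6 × 10¹⁰) × (5.56 × 10⁻⁸)) / 697
  L = 2.75 m
Final answer: L = 2.75 m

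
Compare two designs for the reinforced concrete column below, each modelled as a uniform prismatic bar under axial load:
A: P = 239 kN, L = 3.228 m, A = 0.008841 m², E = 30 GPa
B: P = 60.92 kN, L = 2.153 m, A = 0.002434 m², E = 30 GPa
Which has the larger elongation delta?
Model: a uniform prismatic bar under axial load, so delta = (P·L) / (A·E) (SI units).
  A: delta = (239000 × 3.228) / (0.008841 × (3 × 10¹⁰)) = 0.002909 m = 2.909 mm
  B: delta = (60920 × 2.153) / (0.002434 × (3 × 10¹⁰)) = 0.001796 m = 1.796 mm
2.909 mm > 1.796 mm, so A is larger.
Final answer: A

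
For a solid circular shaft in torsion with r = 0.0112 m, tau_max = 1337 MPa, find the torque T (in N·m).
Model: a solid circular shaft in torsion, so tau_max = (2·T) / (π·r^3).
Solve for T: T = (π·tau_max·r^3) / 2.
Convert to SI units:
  tau_max = 1337 MPa = 1.337 × 10⁹ Pa
Substitute:
  T = (π × (1.337 × 10⁹) × 0.0112^3) / 2
  T = 2951 N·m
Final answer: T = 2951 N·m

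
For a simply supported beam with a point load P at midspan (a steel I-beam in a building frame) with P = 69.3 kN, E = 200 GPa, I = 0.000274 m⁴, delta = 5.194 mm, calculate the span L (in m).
Model: a simply supported beam with a point load P at midspan, so delta = (P·L^3) / (48·E·I).
Solve for L: L = ((48·delta·E·I) / P)^(1/3).
Convert to SI units:
  P = 69.3 kN = 69300 N
  E = 200 GPa = 2 × 10¹¹ Pa
  delta = 5.194 mm = 0.005194 m
Substitute:
  L = ((48 × 0.005194 × (2 × 10¹¹) × 0.000274) / 69300)^(1/3)
  L = 5.82 m
Final answer: L = 5.82 m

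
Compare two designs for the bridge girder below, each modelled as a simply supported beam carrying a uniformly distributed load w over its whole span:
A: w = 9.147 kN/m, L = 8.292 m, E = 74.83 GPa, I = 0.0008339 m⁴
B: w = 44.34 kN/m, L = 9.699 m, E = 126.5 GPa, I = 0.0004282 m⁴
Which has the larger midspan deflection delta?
Model: a simply supported beam carrying a uniformly distributed load w over its whole span, so delta = (5·w·L^4) / (384·E·I) (SI units).
  A: delta = (5 × 9147 × 8.292^4) / (384 × (7.483 × 10¹⁰) × 0.0008339) = 0.009023 m = 9.023 mm
  B: delta = (5 × 44340 × 9.699^4) / (384 × (1.265 × 10¹¹) × 0.0004282) = 0.09432 m = 94.32 mm
94.32 mm > 9.023 mm, so B is larger.
Final answer: B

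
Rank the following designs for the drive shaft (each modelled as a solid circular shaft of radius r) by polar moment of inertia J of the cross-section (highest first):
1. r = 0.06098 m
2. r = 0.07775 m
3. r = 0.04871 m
Model: a solid circular shaft of radius r, so J = (π·r^4) / 2 (SI units).
  Case 1: J = (π × 0.06098^4) / 2 = 2.172 × 10⁻⁵ m⁴
  Case 2: J = (π × 0.07775^4) / 2 = 5.74 × 10⁻⁵ m⁴
  Case 3: J = (π × 0.04871^4) / 2 = 8.843 × 10⁻⁶ m⁴
Ordering: 5.74 × 10⁻⁵ m⁴ (case 2) > 2.172 × 10⁻⁵ m⁴ (case 1) > 8.843 × 10⁻⁶ m⁴ (case 3)
Final answer: 2, 1, 3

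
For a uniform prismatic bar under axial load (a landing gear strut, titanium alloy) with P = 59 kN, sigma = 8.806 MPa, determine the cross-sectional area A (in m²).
Model: a uniform prismatic bar under axial load, so sigma = P / A.
Solve for A: A = P / sigma.
Convert to SI units:
  P = 59 kN = 59000 N
  sigma = 8.806 MPa = 8.806 × 10⁶ Pa
Substitute:
  A = 59000 / (8.806 × 10⁶)
  A = 0.0067 m²
Final answer: A = 0.0067 m²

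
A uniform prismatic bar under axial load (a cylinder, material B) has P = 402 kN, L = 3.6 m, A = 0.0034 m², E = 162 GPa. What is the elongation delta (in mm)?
Model: a uniform prismatic bar under axial load, so delta = (P·L) / (A·E).
Convert to SI units:
  P = 402 kN = 402000 N
  E = 162 GPa = 1.62 × 10¹¹ Pa
Substitute:
  delta = (402000 × 3.6) / (0.0034 × (1.62 × 10¹¹))
  delta = 0.002627 m
Convert: delta = 0.002627 m = 2.627 mm
Final answer: delta = 2.627 mm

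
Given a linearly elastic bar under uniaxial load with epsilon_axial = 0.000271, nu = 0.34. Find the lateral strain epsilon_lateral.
Model: a linearly elastic bar under uniaxial load, so epsilon_lateral = -nu·epsilon_axial.
Substitute:
  epsilon_lateral = -(0.34 × 0.000271)
  epsilon_lateral = -9.214 × 10⁻⁵
Final answer: epsilon_lateral = -9.214 × 10⁻⁵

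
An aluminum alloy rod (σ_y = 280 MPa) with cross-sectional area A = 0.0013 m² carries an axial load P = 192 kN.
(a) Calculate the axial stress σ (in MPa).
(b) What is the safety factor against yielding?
(a) Axial stress σ = P/A. Convert P = 192 kN = 192000 N.
  σ = 192000 / 0.0013 = 1.477 × 10⁸ Pa = 147.7 MPa
(b) Safety factor SF = σ_y/σ = 280 / 147.7 = 1.896
Final answer: (a) σ = 147.7 MPa, (b) SF = 1.896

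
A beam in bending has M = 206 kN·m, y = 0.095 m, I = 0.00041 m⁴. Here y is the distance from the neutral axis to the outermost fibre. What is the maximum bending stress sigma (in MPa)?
Model: a beam in bending, so sigma = (M·y) / I.
Convert to SI units:
  M = 206 kN·m = 206000 N·m
Substitute:
  sigma = (206000 × 0.095) / 0.00041
  sigma = 4.773 × 10⁷ Pa
Convert: sigma = 4.773 × 10⁷ Pa = 47.73 MPa
Final answer: sigma = 47.73 MPa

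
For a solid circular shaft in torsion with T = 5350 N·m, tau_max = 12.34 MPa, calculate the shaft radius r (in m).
Model: a solid circular shaft in torsion, so tau_max = (2·T) / (π·r^3).
Solve for r: r = ((2·T) / (π·tau_max))^(1/3).
Convert to SI units:
  tau_max = 12.34 MPa = 1.234 × 10⁷ Pa
Substitute:
  r = ((2 × 5350) / (π × (1.234 × 10⁷)))^(1/3)
  r = 0.06511 m
Final answer: r = 0.06511 m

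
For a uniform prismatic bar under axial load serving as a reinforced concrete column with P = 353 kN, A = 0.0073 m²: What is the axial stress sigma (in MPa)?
Model: a uniform prismatic bar under axial load, so sigma = P / A.
Convert to SI units:
  P = 353 kN = 353000 N
Substitute:
  sigma = 353000 / 0.0073
  sigma = 4.836 × 10⁷ Pa
Convert: sigma = 4.836 × 10⁷ Pa = 48.36 MPa
Final answer: sigma = 48.36 MPa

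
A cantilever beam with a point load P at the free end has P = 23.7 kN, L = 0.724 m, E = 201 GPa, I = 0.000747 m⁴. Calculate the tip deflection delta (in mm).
Model: a cantilever beam with a point load P at the free end, so delta = (P·L^3) / (3·E·I).
Convert to SI units:
  P = 23.7 kN = 23700 N
  E = 201 GPa = 2.01 × 10¹¹ Pa
Substitute:
  delta = (23700 × 0.724^3) / (3 × (2.01 × 10¹¹) × 0.000747)
  delta = 1.997 × 10⁻⁵ m
Convert: delta = 1.997 × 10⁻⁵ m = 0.01997 mm
Final answer: delta = 0.01997 mm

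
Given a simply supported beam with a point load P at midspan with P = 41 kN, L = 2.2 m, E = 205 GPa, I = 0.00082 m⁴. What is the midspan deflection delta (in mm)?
Model: a simply supported beam with a point load P at midspan, so delta = (P·L^3) / (48·E·I).
Convert to SI units:
  P = 41 kN = 41000 N
  E = 205 GPa = 2.05 × 10¹¹ Pa
Substitute:
  delta = (41000 × 2.2^3) / (48 × (2.05 × 10¹¹) × 0.00082)
  delta = 5.411 × 10⁻⁵ m
Convert: delta = 5.411 × 10⁻⁵ m = 0.05411 mm
Final answer: delta = 0.05411 mm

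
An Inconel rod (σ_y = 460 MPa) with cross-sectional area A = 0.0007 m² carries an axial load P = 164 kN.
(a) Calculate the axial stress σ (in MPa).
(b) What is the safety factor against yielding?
(a) Axial stress σ = P/A. Convert P = 164 kN = 164000 N.
  σ = 164000 / 0.0007 = 2.343 × 10⁸ Pa = 234.3 MPa
(b) Safety factor SF = σ_y/σ = 460 / 234.3 = 1.963
Final answer: (a) σ = 234.3 MPa, (b) SF = 1.963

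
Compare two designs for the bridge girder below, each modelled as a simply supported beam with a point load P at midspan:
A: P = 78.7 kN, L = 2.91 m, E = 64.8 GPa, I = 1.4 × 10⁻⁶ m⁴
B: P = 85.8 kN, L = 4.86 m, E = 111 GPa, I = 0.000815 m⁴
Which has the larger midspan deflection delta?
Model: a simply supported beam with a point load P at midspan, so delta = (P·L^3) / (48·E·I) (SI units).
  A: delta = (78700 × 2.91^3) / (48 × (6.48 × 10¹⁰) × (1.4 × 10⁻⁶)) = 0.4454 m = 445.4 mm
  B: delta = (85800 × 4.86^3) / (48 × (1.11 × 10¹¹) × 0.000815) = 0.002268 m = 2.268 mm
445.4 mm > 2.268 mm, so A is larger.
Final answer: A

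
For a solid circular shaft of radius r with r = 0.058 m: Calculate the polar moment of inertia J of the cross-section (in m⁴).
Model: a solid circular shaft of radius r, so J = (π·r^4) / 2.
Substitute:
  J = (π × 0.058^4) / 2
  J = 1.778 × 10⁻⁵ m⁴
Final answer: J = 1.778 × 10⁻⁵ m⁴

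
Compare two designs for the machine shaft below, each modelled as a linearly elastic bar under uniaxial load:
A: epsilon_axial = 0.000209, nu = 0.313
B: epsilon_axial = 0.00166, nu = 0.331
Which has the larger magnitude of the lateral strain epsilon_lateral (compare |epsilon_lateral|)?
Model: a linearly elastic bar under uniaxial load, so epsilon_lateral = -nu·epsilon_axial (SI units).
  A: epsilon_lateral = -(0.313 × 0.000209) = -6.542 × 10⁻⁵
  B: epsilon_lateral = -(0.331 × 0.00166) = -0.0005495
|epsilon_lateral|: A = 6.542 × 10⁻⁵, B = 0.0005495, so B is larger in magnitude.
Final answer: B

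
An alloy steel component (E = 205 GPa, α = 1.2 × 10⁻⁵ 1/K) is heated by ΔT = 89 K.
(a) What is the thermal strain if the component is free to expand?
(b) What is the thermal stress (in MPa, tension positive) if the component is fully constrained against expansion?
(a) Free thermal strain ε_th = α·ΔT = (1.2 × 10⁻⁵) × 89 = 0.001068
(b) Fully constrained, the expansion is suppressed, so σ = -E·α·ΔT. Convert E = 205 GPa = 2.05 × 10¹¹ Pa.
  σ = -(2.05 × 10¹¹) × (1.2 × 10⁻⁵) × 89 = -2.189 × 10⁸ Pa = -218.9 MPa (compressive)
Final answer: (a) ε_th = 0.001068, (b) σ = -218.9 MPa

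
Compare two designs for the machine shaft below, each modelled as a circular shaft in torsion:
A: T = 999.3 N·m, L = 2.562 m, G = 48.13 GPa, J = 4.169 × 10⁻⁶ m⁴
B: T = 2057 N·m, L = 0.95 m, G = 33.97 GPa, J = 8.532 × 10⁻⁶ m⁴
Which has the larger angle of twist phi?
Model: a circular shaft in torsion, so phi = (T·L) / (G·J) (SI units).
  A: phi = (999.3 × 2.562) / ((4.813 × 10¹⁰) × (4.169 × 10⁻⁶)) = 0.01276 rad = 0.7311°
  B: phi = (2057 × 0.95) / ((3.397 × 10¹⁰) × (8.532 × 10⁻⁶)) = 0.006742 rad = 0.3863°
0.7311° > 0.3863°, so A is larger.
Final answer: A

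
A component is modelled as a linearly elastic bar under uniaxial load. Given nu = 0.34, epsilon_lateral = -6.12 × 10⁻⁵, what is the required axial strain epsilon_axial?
Model: a linearly elastic bar under uniaxial load, so epsilon_lateral = -nu·epsilon_axial.
Solve for epsilon_axial: epsilon_axial = -epsilon_lateral / nu.
Substitute:
  epsilon_axial = -(-6.12 × 10⁻⁵) / 0.34
  epsilon_axial = 0.00018
Final answer: epsilon_axial = 0.00018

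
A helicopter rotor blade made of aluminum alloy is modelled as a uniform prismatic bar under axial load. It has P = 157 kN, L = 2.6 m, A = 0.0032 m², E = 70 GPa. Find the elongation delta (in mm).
Model: a uniform prismatic bar under axial load, so delta = (P·L) / (A·E).
Convert to SI units:
  P = 157 kN = 157000 N
  E = 70 GPa = 7 × 10¹⁰ Pa
Substitute:
  delta = (157000 × 2.6) / (0.0032 × (7 × 10¹⁰))
  delta = 0.001822 m
Convert: delta = 0.001822 m = 1.822 mm
Final answer: delta = 1.822 mm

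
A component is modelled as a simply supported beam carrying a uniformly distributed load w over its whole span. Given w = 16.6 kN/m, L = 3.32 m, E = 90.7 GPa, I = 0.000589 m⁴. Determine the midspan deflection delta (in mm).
Model: a simply supported beam carrying a uniformly distributed load w over its whole span, so delta = (5·w·L^4) / (384·E·I).
Convert to SI units:
  w = 16.6 kN/m = 16600 N/m
  E = 90.7 GPa = 9.07 × 10¹⁰ Pa
Substitute:
  delta = (5 × 16600 × 3.32^4) / (384 × (9.07 × 10¹⁰) × 0.000589)
  delta = 0.0004916 m
Convert: delta = 0.0004916 m = 0.4916 mm
Final answer: delta = 0.4916 mm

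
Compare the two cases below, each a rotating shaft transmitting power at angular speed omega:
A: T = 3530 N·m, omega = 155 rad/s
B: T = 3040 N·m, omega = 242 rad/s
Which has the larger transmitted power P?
Model: a rotating shaft transmitting power at angular speed omega, so P = T·omega (SI units).
  A: P = 3530 × 155 = 547200 W = 547.2 kW
  B: P = 3040 × 242 = 735700 W = 735.7 kW
735.7 kW > 547.2 kW, so B is larger.
Final answer: B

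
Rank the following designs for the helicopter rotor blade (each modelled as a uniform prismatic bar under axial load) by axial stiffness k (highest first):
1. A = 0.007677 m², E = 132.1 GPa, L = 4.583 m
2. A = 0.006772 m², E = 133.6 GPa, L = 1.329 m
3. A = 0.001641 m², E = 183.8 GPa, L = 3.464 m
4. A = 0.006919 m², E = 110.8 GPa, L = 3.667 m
Model: a uniform prismatic bar under axial load, so k = (A·E) / L (SI units).
  Case 1: k = (0.007677 × (1.321 × 10¹¹)) / 4.583 = 2.213 × 10⁸ N/m = 221.3 MN/m
  Case 2: k = (0.006772 × (1.336 × 10¹¹)) / 1.329 = 6.808 × 10⁸ N/m = 680.8 MN/m
  Case 3: k = (0.001641 × (1.838 × 10¹¹)) / 3.464 = 8.707 × 10⁷ N/m = 87.07 MN/m
  Case 4: k = (0.006919 × (1.108 × 10¹¹)) / 3.667 = 2.091 × 10⁸ N/m = 209.1 MN/m
Ordering: 680.8 MN/m (case 2) > 221.3 MN/m (case 1) > 209.1 MN/m (case 4) > 87.07 MN/m (case 3)
Final answer: 2, 1, 4, 3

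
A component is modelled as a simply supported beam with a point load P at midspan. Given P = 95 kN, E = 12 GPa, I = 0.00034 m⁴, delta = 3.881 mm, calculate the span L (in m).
Model: a simply supported beam with a point load P at midspan, so delta = (P·L^3) / (48·E·I).
Solve for L: L = ((48·delta·E·I) / P)^(1/3).
Convert to SI units:
  P = 95 kN = 95000 N
  E = 12 GPa = 1.2 × 10¹⁰ Pa
  delta = 3.881 mm = 0.003881 m
Substitute:
  L = ((48 × 0.003881 × (1.2 × 10¹⁰) × 0.00034) / 95000)^(1/3)
  L = 2 m
Final answer: L = 2 m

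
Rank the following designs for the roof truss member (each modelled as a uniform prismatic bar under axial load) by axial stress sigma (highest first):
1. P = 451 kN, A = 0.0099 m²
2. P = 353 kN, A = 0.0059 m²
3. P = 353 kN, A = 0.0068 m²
Model: a uniform prismatic bar under axial load, so sigma = P / A (SI units).
  Case 1: sigma = 451000 / 0.0099 = 4.556 × 10⁷ Pa = 45.56 MPa
  Case 2: sigma = 353000 / 0.0059 = 5.983 × 10⁷ Pa = 59.83 MPa
  Case 3: sigma = 353000 / 0.0068 = 5.191 × 10⁷ Pa = 51.91 MPa
Ordering: 59.83 MPa (case 2) > 51.91 MPa (case 3) > 45.56 MPa (case 1)
Final answer: 2, 3, 1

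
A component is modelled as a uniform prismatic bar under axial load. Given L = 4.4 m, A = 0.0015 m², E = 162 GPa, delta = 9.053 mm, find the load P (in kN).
Model: a uniform prismatic bar under axial load, so delta = (P·L) / (A·E).
Solve for P: P = (delta·A·E) / L.
Convert to SI units:
  E = 162 GPa = 1.62 × 10¹¹ Pa
  delta = 9.053 mm = 0.009053 m
Substitute:
  P = (0.009053 × 0.0015 × (1.62 × 10¹¹)) / 4.4
  P = 500000 N
Convert: P = 500000 N = 500 kN
Final answer: P = 500 kN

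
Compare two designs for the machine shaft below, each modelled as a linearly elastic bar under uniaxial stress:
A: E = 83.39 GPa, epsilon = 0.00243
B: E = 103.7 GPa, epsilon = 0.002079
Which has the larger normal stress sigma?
Model: a linearly elastic bar under uniaxial stress, so sigma = E·epsilon (SI units).
  A: sigma = (8.339 × 10¹⁰) × 0.00243 = 2.026 × 10⁸ Pa = 202.6 MPa
  B: sigma = (1.037 × 10¹¹) × 0.002079 = 2.156 × 10⁸ Pa = 215.6 MPa
215.6 MPa > 202.6 MPa, so B is larger.
Final answer: B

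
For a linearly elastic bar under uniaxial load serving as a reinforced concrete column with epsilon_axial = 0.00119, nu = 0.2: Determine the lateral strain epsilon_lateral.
Model: a linearly elastic bar under uniaxial load, so epsilon_lateral = -nu·epsilon_axial.
Substitute:
  epsilon_lateral = -(0.2 × 0.00119)
  epsilon_lateral = -0.000238
Final answer: epsilon_lateral = -0.000238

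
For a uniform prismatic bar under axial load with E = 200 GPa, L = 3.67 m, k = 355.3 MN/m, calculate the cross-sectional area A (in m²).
Model: a uniform prismatic bar under axial load, so k = (A·E) / L.
Solve for A: A = (k·L) / E.
Convert to SI units:
  E = 200 GPa = 2 × 10¹¹ Pa
  k = 355.3 MN/m = 3.553 × 10⁸ N/m
Substitute:
  A = ((3.553 × 10⁸) × 3.67) / (2 × 10¹¹)
  A = 0.00652 m²
Final answer: A = 0.00652 m²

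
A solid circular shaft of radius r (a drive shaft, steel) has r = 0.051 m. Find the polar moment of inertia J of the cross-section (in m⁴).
Model: a solid circular shaft of radius r, so J = (π·r^4) / 2.
Substitute:
  J = (π × 0.051^4) / 2
  J = 1.063 × 10⁻⁵ m⁴
Final answer: J = 1.063 × 10⁻⁵ m⁴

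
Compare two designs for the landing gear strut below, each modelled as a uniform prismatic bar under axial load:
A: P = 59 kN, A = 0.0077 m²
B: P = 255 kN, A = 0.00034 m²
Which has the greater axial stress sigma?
Model: a uniform prismatic bar under axial load, so sigma = P / A (SI units).
  A: sigma = 59000 / 0.0077 = 7.662 × 10⁶ Pa = 7.662 MPa
  B: sigma = 255000 / 0.00034 = 7.5 × 10⁸ Pa = 750 MPa
750 MPa > 7.662 MPa, so B is larger.
Final answer: B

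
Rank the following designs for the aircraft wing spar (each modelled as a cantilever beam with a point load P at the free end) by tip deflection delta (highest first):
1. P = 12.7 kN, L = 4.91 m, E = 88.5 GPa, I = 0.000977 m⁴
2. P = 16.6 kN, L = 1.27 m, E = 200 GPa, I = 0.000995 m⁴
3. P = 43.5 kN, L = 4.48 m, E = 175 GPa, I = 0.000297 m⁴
Model: a cantilever beam with a point load P at the free end, so delta = (P·L^3) / (3·E·I) (SI units).
  Case 1: delta = (12700 × 4.91^3) / (3 × (8.85 × 10¹⁰) × 0.000977) = 0.005795 m = 5.795 mm
  Case 2: delta = (16600 × 1.27^3) / (3 × (2 × 10¹¹) × 0.000995) = 5.696 × 10⁻⁵ m = 0.05696 mm
  Case 3: delta = (43500 × 4.48^3) / (3 × (1.75 × 10¹¹) × 0.000297) = 0.02508 m = 25.08 mm
Ordering: 25.08 mm (case 3) > 5.795 mm (case 1) > 0.05696 mm (case 2)
Final answer: 3, 1, 2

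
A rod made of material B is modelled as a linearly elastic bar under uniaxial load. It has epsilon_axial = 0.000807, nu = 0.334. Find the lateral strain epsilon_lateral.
Model: a linearly elastic bar under uniaxial load, so epsilon_lateral = -nu·epsilon_axial.
Substitute:
  epsilon_lateral = -(0.334 × 0.000807)
  epsilon_lateral = -0.0002695
Final answer: epsilon_lateral = -0.0002695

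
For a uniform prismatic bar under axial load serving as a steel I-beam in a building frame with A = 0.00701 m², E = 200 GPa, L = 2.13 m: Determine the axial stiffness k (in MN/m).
Model: a uniform prismatic bar under axial load, so k = (A·E) / L.
Convert to SI units:
  E = 200 GPa = 2 × 10¹¹ Pa
Substitute:
  k = (0.00701 × (2 × 10¹¹)) / 2.13
  k = 6.582 × 10⁸ N/m
Convert: k = 6.582 × 10⁸ N/m = 658.2 MN/m
Final answer: k = 658.2 MN/m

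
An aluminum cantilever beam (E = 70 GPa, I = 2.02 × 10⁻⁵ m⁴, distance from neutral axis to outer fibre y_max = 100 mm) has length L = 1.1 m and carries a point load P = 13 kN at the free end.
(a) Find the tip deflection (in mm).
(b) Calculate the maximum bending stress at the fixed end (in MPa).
(a) Tip deflection of a cantilever with an end point load: δ = P·L^3 / (3·E·I). Convert P = 13 kN = 13000 N, E = 70 GPa = 7 × 10¹⁰ Pa.
  δ = (13000 × 1.1^3) / (3 × (7 × 10¹⁰) × (2.02 × 10⁻⁵)) = 0.004079 m = 4.079 mm
(b) Maximum bending moment at the fixed end: M = P·L = 13000 × 1.1 = 14300 N·m. Convert y_max = 100 mm = 0.1 m.
  σ = M·y_max / I = (14300 × 0.1) / (2.02 × 10⁻⁵) = 7.079 × 10⁷ Pa = 70.79 MPa
Final answer: (a) δ = 4.079 mm, (b) σ = 70.79 MPa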